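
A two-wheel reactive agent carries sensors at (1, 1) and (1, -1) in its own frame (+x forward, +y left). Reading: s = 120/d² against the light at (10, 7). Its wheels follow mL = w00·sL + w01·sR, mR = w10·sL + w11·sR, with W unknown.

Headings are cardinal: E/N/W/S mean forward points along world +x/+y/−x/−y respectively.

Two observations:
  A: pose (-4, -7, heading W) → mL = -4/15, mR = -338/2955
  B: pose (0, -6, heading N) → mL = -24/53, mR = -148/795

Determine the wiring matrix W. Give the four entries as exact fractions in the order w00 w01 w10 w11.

-1 0 -1 1/2

obs A: pose=(-4,-7,W) → sL=4/15, sR=60/197, mL=-4/15, mR=-338/2955
obs B: pose=(0,-6,N) → sL=24/53, sR=8/15, mL=-24/53, mR=-148/795
sensor matrix S = [[4/15, 60/197], [24/53, 8/15]]; det S = 10112/2349225
solve [mL_A; mL_B] = S·[w00; w01] and [mR_A; mR_B] = S·[w10; w11]:
  w00 = -1, w01 = 0, w10 = -1, w11 = 1/2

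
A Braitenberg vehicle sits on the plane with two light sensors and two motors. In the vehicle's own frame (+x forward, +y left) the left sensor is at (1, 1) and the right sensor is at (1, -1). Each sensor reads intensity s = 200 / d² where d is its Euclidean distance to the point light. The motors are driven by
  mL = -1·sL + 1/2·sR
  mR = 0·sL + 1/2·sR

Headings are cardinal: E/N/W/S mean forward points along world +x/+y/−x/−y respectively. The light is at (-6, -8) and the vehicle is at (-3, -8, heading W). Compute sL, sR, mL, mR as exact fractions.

left sensor world pos  = (-4, -9); dL² = 5
right sensor world pos = (-4, -7); dR² = 5
sL = 200/5 = 40
sR = 200/5 = 40
mL = -1·sL + 1/2·sR = -20
mR = 0·sL + 1/2·sR = 20

40 40 -20 20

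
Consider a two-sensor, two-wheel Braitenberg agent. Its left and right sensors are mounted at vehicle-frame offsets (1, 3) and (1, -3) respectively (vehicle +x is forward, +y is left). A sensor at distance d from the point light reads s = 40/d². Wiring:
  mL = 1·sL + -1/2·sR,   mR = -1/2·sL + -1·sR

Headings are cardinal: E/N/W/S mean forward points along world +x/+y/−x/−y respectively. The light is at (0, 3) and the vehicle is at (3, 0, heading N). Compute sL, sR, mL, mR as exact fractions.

10 1 19/2 -6

left sensor world pos  = (0, 1); dL² = 4
right sensor world pos = (6, 1); dR² = 40
sL = 40/4 = 10
sR = 40/40 = 1
mL = 1·sL + -1/2·sR = 19/2
mR = -1/2·sL + -1·sR = -6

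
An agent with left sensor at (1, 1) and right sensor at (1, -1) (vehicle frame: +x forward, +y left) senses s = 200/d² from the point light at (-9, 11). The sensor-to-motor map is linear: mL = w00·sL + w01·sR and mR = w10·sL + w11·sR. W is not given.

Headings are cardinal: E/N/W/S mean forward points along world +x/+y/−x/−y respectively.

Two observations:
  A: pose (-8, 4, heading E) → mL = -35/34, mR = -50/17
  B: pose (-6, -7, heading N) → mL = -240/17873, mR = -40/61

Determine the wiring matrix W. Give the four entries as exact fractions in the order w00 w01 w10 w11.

-1/2 1/2 0 -1

obs A: pose=(-8,4,E) → sL=5, sR=50/17, mL=-35/34, mR=-50/17
obs B: pose=(-6,-7,N) → sL=200/293, sR=40/61, mL=-240/17873, mR=-40/61
sensor matrix S = [[5, 50/17], [200/293, 40/61]]; det S = 386200/303841
solve [mL_A; mL_B] = S·[w00; w01] and [mR_A; mR_B] = S·[w10; w11]:
  w00 = -1/2, w01 = 1/2, w10 = 0, w11 = -1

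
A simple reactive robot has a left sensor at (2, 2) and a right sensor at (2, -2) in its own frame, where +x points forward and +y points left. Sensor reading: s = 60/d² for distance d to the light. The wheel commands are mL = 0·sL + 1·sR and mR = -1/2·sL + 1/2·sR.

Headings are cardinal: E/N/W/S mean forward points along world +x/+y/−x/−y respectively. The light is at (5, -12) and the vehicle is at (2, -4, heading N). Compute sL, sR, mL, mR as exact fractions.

12/25 60/101 60/101 144/2525

left sensor world pos  = (0, -2); dL² = 125
right sensor world pos = (4, -2); dR² = 101
sL = 60/125 = 12/25
sR = 60/101 = 60/101
mL = 0·sL + 1·sR = 60/101
mR = -1/2·sL + 1/2·sR = 144/2525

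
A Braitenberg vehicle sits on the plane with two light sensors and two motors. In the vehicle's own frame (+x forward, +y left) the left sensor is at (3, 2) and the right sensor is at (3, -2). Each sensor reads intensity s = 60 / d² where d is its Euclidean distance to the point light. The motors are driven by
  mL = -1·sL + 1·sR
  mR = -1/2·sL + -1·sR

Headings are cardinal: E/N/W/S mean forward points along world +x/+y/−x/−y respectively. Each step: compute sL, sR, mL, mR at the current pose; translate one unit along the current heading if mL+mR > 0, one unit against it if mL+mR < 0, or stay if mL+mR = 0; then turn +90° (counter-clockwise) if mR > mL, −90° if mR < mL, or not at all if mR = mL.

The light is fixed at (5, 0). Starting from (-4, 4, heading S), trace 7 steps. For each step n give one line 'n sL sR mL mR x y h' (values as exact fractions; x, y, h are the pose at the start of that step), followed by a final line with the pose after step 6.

0 6/5 30/61 -216/305 -333/305 -4 4 S
1 20/51 60/193 -800/9843 -4990/9843 -4 5 W
2 15/41 3/5 48/205 -321/410 -3 5 N
3 60/61 60/29 1920/1769 -4530/1769 -3 4 E
4 6/5 30/61 -216/305 -333/305 -4 4 S
5 20/51 60/193 -800/9843 -4990/9843 -4 5 W
6 15/41 3/5 48/205 -321/410 -3 5 N
final -3 4 E

n=0: pose=(-4,4,S); sL=6/5, sR=30/61; mL=-216/305, mR=-333/305; mL+mR=-9/5 → advance -1; mR−mL=-117/305 → turn -1·90°
n=1: pose=(-4,5,W); sL=20/51, sR=60/193; mL=-800/9843, mR=-4990/9843; mL+mR=-10/17 → advance -1; mR−mL=-4190/9843 → turn -1·90°
n=2: pose=(-3,5,N); sL=15/41, sR=3/5; mL=48/205, mR=-321/410; mL+mR=-45/82 → advance -1; mR−mL=-417/410 → turn -1·90°
n=3: pose=(-3,4,E); sL=60/61, sR=60/29; mL=1920/1769, mR=-4530/1769; mL+mR=-90/61 → advance -1; mR−mL=-6450/1769 → turn -1·90°
n=4: pose=(-4,4,S); sL=6/5, sR=30/61; mL=-216/305, mR=-333/305; mL+mR=-9/5 → advance -1; mR−mL=-117/305 → turn -1·90°
n=5: pose=(-4,5,W); sL=20/51, sR=60/193; mL=-800/9843, mR=-4990/9843; mL+mR=-10/17 → advance -1; mR−mL=-4190/9843 → turn -1·90°
n=6: pose=(-3,5,N); sL=15/41, sR=3/5; mL=48/205, mR=-321/410; mL+mR=-45/82 → advance -1; mR−mL=-417/410 → turn -1·90°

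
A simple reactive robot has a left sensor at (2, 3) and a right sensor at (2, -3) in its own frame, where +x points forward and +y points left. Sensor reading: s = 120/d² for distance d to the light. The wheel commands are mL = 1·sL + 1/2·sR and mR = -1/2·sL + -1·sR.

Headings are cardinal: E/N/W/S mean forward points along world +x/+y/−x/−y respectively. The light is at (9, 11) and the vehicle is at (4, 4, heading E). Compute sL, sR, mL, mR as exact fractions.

24/5 120/109 2916/545 -1908/545

left sensor world pos  = (6, 7); dL² = 25
right sensor world pos = (6, 1); dR² = 109
sL = 120/25 = 24/5
sR = 120/109 = 120/109
mL = 1·sL + 1/2·sR = 2916/545
mR = -1/2·sL + -1·sR = -1908/545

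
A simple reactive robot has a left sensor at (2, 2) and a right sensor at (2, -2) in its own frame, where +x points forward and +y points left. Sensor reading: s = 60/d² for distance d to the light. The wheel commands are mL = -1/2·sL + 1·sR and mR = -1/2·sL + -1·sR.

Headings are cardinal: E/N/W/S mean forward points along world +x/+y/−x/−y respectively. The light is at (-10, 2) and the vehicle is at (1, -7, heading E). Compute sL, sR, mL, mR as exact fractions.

30/109 6/29 219/3161 -1089/3161

left sensor world pos  = (3, -5); dL² = 218
right sensor world pos = (3, -9); dR² = 290
sL = 60/218 = 30/109
sR = 60/290 = 6/29
mL = -1/2·sL + 1·sR = 219/3161
mR = -1/2·sL + -1·sR = -1089/3161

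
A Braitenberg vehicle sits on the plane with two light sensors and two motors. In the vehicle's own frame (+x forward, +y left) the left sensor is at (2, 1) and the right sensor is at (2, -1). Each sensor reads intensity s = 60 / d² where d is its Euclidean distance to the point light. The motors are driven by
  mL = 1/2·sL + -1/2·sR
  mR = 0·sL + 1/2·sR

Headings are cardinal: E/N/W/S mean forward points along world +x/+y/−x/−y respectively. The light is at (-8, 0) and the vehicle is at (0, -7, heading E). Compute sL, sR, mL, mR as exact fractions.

left sensor world pos  = (2, -6); dL² = 136
right sensor world pos = (2, -8); dR² = 164
sL = 60/136 = 15/34
sR = 60/164 = 15/41
mL = 1/2·sL + -1/2·sR = 105/2788
mR = 0·sL + 1/2·sR = 15/82

15/34 15/41 105/2788 15/82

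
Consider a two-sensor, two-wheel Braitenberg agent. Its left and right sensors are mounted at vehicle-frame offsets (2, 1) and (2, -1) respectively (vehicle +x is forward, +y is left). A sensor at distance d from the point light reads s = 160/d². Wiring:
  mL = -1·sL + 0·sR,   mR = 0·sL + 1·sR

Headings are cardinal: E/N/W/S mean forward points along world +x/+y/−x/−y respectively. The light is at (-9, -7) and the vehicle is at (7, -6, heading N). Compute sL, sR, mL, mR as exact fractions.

80/117 80/149 -80/117 80/149

left sensor world pos  = (6, -4); dL² = 234
right sensor world pos = (8, -4); dR² = 298
sL = 160/234 = 80/117
sR = 160/298 = 80/149
mL = -1·sL + 0·sR = -80/117
mR = 0·sL + 1·sR = 80/149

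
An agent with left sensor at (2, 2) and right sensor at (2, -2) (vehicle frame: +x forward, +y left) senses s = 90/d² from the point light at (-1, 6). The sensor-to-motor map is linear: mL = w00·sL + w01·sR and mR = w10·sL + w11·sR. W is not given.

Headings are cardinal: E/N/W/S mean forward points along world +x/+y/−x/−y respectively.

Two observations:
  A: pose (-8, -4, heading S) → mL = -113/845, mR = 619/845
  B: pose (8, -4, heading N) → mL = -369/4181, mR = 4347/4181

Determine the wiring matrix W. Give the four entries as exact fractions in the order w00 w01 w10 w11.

obs A: pose=(-8,-4,S) → sL=90/169, sR=2/5, mL=-113/845, mR=619/845
obs B: pose=(8,-4,N) → sL=90/113, sR=18/37, mL=-369/4181, mR=4347/4181
sensor matrix S = [[90/169, 2/5], [90/113, 18/37]]; det S = -42048/706589
solve [mL_A; mL_B] = S·[w00; w01] and [mR_A; mR_B] = S·[w10; w11]:
  w00 = 1/2, w01 = -1, w10 = 1, w11 = 1/2

1/2 -1 1 1/2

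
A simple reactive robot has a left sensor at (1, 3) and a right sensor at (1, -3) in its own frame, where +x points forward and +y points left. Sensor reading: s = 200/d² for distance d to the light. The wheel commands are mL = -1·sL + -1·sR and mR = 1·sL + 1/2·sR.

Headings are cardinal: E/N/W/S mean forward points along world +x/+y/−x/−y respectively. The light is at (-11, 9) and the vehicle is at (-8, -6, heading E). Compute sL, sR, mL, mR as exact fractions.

left sensor world pos  = (-7, -3); dL² = 160
right sensor world pos = (-7, -9); dR² = 340
sL = 200/160 = 5/4
sR = 200/340 = 10/17
mL = -1·sL + -1·sR = -125/68
mR = 1·sL + 1/2·sR = 105/68

5/4 10/17 -125/68 105/68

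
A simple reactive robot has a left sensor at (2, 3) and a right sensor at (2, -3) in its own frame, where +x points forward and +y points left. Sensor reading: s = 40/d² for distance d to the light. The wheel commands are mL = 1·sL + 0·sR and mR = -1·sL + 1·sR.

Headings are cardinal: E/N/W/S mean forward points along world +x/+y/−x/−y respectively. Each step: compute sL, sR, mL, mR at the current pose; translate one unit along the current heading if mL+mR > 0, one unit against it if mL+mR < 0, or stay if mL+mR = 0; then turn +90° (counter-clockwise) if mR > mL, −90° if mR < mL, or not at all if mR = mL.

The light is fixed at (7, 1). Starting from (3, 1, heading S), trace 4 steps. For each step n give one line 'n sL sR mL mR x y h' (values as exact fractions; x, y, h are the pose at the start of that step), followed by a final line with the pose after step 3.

0 8 40/53 8 -384/53 3 1 S
1 10/13 1 10/13 3/13 3 0 W
2 8/13 8 8/13 96/13 2 0 N
3 20/29 20/29 20/29 0 2 1 W
final 1 1 N

n=0: pose=(3,1,S); sL=8, sR=40/53; mL=8, mR=-384/53; mL+mR=40/53 → advance +1; mR−mL=-808/53 → turn -1·90°
n=1: pose=(3,0,W); sL=10/13, sR=1; mL=10/13, mR=3/13; mL+mR=1 → advance +1; mR−mL=-7/13 → turn -1·90°
n=2: pose=(2,0,N); sL=8/13, sR=8; mL=8/13, mR=96/13; mL+mR=8 → advance +1; mR−mL=88/13 → turn +1·90°
n=3: pose=(2,1,W); sL=20/29, sR=20/29; mL=20/29, mR=0; mL+mR=20/29 → advance +1; mR−mL=-20/29 → turn -1·90°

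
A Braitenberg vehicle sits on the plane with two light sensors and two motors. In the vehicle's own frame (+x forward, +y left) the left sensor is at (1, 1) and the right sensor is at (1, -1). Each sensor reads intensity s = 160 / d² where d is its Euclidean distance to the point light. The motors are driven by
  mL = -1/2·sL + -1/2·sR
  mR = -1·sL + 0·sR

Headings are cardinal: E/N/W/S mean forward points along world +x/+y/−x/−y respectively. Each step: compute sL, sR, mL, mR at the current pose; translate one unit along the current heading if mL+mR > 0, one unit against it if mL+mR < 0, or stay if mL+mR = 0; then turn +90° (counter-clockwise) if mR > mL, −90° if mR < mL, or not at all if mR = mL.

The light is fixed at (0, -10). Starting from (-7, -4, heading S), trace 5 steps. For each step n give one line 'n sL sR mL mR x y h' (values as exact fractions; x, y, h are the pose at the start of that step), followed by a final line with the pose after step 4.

n=0: pose=(-7,-4,S); sL=160/61, sR=160/89; mL=-12000/5429, mR=-160/61; mL+mR=-26240/5429 → advance -1; mR−mL=-2240/5429 → turn -1·90°
n=1: pose=(-7,-3,W); sL=8/5, sR=5/4; mL=-57/40, mR=-8/5; mL+mR=-121/40 → advance -1; mR−mL=-7/40 → turn -1·90°
n=2: pose=(-6,-3,N); sL=160/113, sR=160/89; mL=-16160/10057, mR=-160/113; mL+mR=-30400/10057 → advance -1; mR−mL=1920/10057 → turn +1·90°
n=3: pose=(-6,-4,W); sL=80/37, sR=80/49; mL=-3440/1813, mR=-80/37; mL+mR=-7360/1813 → advance -1; mR−mL=-480/1813 → turn -1·90°
n=4: pose=(-5,-4,N); sL=32/17, sR=32/13; mL=-480/221, mR=-32/17; mL+mR=-896/221 → advance -1; mR−mL=64/221 → turn +1·90°

0 160/61 160/89 -12000/5429 -160/61 -7 -4 S
1 8/5 5/4 -57/40 -8/5 -7 -3 W
2 160/113 160/89 -16160/10057 -160/113 -6 -3 N
3 80/37 80/49 -3440/1813 -80/37 -6 -4 W
4 32/17 32/13 -480/221 -32/17 -5 -4 N
final -5 -5 W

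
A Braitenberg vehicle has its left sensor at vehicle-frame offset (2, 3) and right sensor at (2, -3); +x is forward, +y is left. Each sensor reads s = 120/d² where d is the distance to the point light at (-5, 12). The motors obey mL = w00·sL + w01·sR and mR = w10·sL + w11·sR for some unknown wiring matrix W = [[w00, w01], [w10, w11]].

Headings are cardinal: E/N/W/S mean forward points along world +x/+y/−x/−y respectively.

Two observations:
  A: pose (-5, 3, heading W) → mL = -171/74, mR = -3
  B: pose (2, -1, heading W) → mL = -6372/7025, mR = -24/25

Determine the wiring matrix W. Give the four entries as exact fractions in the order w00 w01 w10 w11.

obs A: pose=(-5,3,W) → sL=30/37, sR=3, mL=-171/74, mR=-3
obs B: pose=(2,-1,W) → sL=120/281, sR=24/25, mL=-6372/7025, mR=-24/25
sensor matrix S = [[30/37, 3], [120/281, 24/25]]; det S = -26136/51985
solve [mL_A; mL_B] = S·[w00; w01] and [mR_A; mR_B] = S·[w10; w11]:
  w00 = -1, w01 = -1/2, w10 = 0, w11 = -1

-1 -1/2 0 -1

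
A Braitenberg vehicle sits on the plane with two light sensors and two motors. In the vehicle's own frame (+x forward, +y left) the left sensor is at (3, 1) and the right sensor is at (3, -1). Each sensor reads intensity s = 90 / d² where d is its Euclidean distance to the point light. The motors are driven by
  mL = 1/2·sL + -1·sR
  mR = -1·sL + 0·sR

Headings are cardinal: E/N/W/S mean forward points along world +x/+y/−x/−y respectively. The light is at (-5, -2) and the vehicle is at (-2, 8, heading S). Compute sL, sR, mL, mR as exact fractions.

left sensor world pos  = (-1, 5); dL² = 65
right sensor world pos = (-3, 5); dR² = 53
sL = 90/65 = 18/13
sR = 90/53 = 90/53
mL = 1/2·sL + -1·sR = -693/689
mR = -1·sL + 0·sR = -18/13

18/13 90/53 -693/689 -18/13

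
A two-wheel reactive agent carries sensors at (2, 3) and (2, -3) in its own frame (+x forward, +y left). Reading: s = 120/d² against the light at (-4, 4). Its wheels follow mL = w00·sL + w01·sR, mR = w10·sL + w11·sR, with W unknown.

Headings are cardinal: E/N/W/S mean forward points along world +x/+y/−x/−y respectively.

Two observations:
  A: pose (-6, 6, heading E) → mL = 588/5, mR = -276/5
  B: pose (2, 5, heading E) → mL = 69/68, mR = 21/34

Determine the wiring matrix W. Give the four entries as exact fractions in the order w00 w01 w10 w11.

-1/2 1 1 -1/2

obs A: pose=(-6,6,E) → sL=24/5, sR=120, mL=588/5, mR=-276/5
obs B: pose=(2,5,E) → sL=3/2, sR=30/17, mL=69/68, mR=21/34
sensor matrix S = [[24/5, 120], [3/2, 30/17]]; det S = -2916/17
solve [mL_A; mL_B] = S·[w00; w01] and [mR_A; mR_B] = S·[w10; w11]:
  w00 = -1/2, w01 = 1, w10 = 1, w11 = -1/2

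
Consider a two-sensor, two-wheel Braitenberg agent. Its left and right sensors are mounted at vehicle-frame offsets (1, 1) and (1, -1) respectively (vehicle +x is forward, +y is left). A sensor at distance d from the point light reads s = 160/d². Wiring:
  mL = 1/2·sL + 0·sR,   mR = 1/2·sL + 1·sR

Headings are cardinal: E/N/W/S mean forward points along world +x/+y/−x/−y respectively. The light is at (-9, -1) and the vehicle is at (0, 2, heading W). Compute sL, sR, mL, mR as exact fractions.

left sensor world pos  = (-1, 1); dL² = 68
right sensor world pos = (-1, 3); dR² = 80
sL = 160/68 = 40/17
sR = 160/80 = 2
mL = 1/2·sL + 0·sR = 20/17
mR = 1/2·sL + 1·sR = 54/17

40/17 2 20/17 54/17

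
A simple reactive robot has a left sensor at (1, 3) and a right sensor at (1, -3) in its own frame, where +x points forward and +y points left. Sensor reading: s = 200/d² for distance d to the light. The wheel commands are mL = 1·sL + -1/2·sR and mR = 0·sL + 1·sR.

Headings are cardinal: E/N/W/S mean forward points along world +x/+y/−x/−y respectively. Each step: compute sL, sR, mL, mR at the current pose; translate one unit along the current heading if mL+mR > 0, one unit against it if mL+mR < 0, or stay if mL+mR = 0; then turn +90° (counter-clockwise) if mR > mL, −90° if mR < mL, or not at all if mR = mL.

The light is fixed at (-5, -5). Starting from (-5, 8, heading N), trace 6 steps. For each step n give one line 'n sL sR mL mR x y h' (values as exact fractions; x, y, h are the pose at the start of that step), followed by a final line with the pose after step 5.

n=0: pose=(-5,8,N); sL=40/41, sR=40/41; mL=20/41, mR=40/41; mL+mR=60/41 → advance +1; mR−mL=20/41 → turn +1·90°
n=1: pose=(-5,9,W); sL=100/61, sR=20/29; mL=2290/1769, mR=20/29; mL+mR=3510/1769 → advance +1; mR−mL=-1070/1769 → turn -1·90°
n=2: pose=(-6,9,N); sL=200/241, sR=200/229; mL=21700/55189, mR=200/229; mL+mR=69900/55189 → advance +1; mR−mL=26500/55189 → turn +1·90°
n=3: pose=(-6,10,W); sL=50/37, sR=25/41; mL=3175/3034, mR=25/41; mL+mR=5025/3034 → advance +1; mR−mL=-1325/3034 → turn -1·90°
n=4: pose=(-7,10,N); sL=200/281, sR=200/257; mL=23300/72217, mR=200/257; mL+mR=79500/72217 → advance +1; mR−mL=32900/72217 → turn +1·90°
n=5: pose=(-7,11,W); sL=100/89, sR=20/37; mL=2810/3293, mR=20/37; mL+mR=4590/3293 → advance +1; mR−mL=-1030/3293 → turn -1·90°

0 40/41 40/41 20/41 40/41 -5 8 N
1 100/61 20/29 2290/1769 20/29 -5 9 W
2 200/241 200/229 21700/55189 200/229 -6 9 N
3 50/37 25/41 3175/3034 25/41 -6 10 W
4 200/281 200/257 23300/72217 200/257 -7 10 N
5 100/89 20/37 2810/3293 20/37 -7 11 W
final -8 11 N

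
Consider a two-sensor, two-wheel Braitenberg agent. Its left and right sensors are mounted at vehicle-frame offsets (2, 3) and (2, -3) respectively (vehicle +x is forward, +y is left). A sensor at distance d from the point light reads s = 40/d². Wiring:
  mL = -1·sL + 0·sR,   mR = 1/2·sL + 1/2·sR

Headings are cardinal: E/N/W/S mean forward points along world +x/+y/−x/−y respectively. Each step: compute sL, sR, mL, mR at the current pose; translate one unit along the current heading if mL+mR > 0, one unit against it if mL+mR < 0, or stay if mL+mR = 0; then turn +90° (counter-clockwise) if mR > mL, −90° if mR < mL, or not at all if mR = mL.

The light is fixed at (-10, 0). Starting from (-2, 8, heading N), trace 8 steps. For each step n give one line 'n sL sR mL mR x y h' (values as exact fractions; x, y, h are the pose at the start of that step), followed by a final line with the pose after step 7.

0 8/25 40/221 -8/25 1384/5525 -2 8 N
1 10/13 5/17 -10/13 235/442 -2 7 W
2 40/169 40/61 -40/169 4600/10309 -1 7 S
3 20/101 4/13 -20/101 332/1313 -1 6 E
4 40/113 40/233 -40/113 6920/26329 0 6 N
5 10/17 5/16 -10/17 245/544 0 5 W
6 8/41 40/73 -8/41 1112/2993 1 5 S
7 20/109 4/17 -20/109 388/1853 1 4 E
final 2 4 N

n=0: pose=(-2,8,N); sL=8/25, sR=40/221; mL=-8/25, mR=1384/5525; mL+mR=-384/5525 → advance -1; mR−mL=3152/5525 → turn +1·90°
n=1: pose=(-2,7,W); sL=10/13, sR=5/17; mL=-10/13, mR=235/442; mL+mR=-105/442 → advance -1; mR−mL=575/442 → turn +1·90°
n=2: pose=(-1,7,S); sL=40/169, sR=40/61; mL=-40/169, mR=4600/10309; mL+mR=2160/10309 → advance +1; mR−mL=7040/10309 → turn +1·90°
n=3: pose=(-1,6,E); sL=20/101, sR=4/13; mL=-20/101, mR=332/1313; mL+mR=72/1313 → advance +1; mR−mL=592/1313 → turn +1·90°
n=4: pose=(0,6,N); sL=40/113, sR=40/233; mL=-40/113, mR=6920/26329; mL+mR=-2400/26329 → advance -1; mR−mL=16240/26329 → turn +1·90°
n=5: pose=(0,5,W); sL=10/17, sR=5/16; mL=-10/17, mR=245/544; mL+mR=-75/544 → advance -1; mR−mL=565/544 → turn +1·90°
n=6: pose=(1,5,S); sL=8/41, sR=40/73; mL=-8/41, mR=1112/2993; mL+mR=528/2993 → advance +1; mR−mL=1696/2993 → turn +1·90°
n=7: pose=(1,4,E); sL=20/109, sR=4/17; mL=-20/109, mR=388/1853; mL+mR=48/1853 → advance +1; mR−mL=728/1853 → turn +1·90°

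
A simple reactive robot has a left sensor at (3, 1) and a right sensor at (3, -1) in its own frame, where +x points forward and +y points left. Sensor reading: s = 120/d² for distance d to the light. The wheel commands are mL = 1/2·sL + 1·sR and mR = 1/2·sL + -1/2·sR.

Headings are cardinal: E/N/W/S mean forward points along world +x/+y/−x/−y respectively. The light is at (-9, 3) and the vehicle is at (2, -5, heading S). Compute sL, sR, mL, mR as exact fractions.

left sensor world pos  = (3, -8); dL² = 265
right sensor world pos = (1, -8); dR² = 221
sL = 120/265 = 24/53
sR = 120/221 = 120/221
mL = 1/2·sL + 1·sR = 9012/11713
mR = 1/2·sL + -1/2·sR = -528/11713

24/53 120/221 9012/11713 -528/11713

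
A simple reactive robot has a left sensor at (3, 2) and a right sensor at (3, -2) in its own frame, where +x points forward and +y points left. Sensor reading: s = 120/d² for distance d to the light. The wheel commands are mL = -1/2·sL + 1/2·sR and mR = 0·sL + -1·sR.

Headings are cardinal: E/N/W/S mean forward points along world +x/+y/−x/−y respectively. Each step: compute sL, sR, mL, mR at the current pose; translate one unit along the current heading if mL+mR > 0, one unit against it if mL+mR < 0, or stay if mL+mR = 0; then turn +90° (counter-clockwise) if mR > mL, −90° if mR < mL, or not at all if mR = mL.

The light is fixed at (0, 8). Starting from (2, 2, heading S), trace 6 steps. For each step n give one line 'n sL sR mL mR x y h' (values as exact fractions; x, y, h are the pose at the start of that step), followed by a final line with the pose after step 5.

n=0: pose=(2,2,S); sL=120/97, sR=40/27; mL=320/2619, mR=-40/27; mL+mR=-3560/2619 → advance -1; mR−mL=-1400/873 → turn -1·90°
n=1: pose=(2,3,W); sL=12/5, sR=12; mL=24/5, mR=-12; mL+mR=-36/5 → advance -1; mR−mL=-84/5 → turn -1·90°
n=2: pose=(3,3,N); sL=24, sR=120/29; mL=-288/29, mR=-120/29; mL+mR=-408/29 → advance -1; mR−mL=168/29 → turn +1·90°
n=3: pose=(3,2,W); sL=15/8, sR=15/2; mL=45/16, mR=-15/2; mL+mR=-75/16 → advance -1; mR−mL=-165/16 → turn -1·90°
n=4: pose=(4,2,N); sL=120/13, sR=8/3; mL=-128/39, mR=-8/3; mL+mR=-232/39 → advance -1; mR−mL=8/13 → turn +1·90°
n=5: pose=(4,1,W); sL=60/41, sR=60/13; mL=840/533, mR=-60/13; mL+mR=-1620/533 → advance -1; mR−mL=-3300/533 → turn -1·90°

0 120/97 40/27 320/2619 -40/27 2 2 S
1 12/5 12 24/5 -12 2 3 W
2 24 120/29 -288/29 -120/29 3 3 N
3 15/8 15/2 45/16 -15/2 3 2 W
4 120/13 8/3 -128/39 -8/3 4 2 N
5 60/41 60/13 840/533 -60/13 4 1 W
final 5 1 N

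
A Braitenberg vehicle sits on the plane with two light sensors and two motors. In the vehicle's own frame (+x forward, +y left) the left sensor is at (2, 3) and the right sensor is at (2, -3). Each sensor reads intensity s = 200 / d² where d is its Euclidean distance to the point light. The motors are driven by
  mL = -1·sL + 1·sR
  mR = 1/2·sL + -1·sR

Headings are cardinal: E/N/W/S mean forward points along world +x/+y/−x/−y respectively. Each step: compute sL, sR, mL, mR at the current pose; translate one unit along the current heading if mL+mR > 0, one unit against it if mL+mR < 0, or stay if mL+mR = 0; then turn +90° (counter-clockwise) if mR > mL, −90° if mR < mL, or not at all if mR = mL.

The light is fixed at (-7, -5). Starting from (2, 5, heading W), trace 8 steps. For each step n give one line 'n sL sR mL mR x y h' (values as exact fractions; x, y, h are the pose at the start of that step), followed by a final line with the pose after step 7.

0 100/49 100/109 -6000/5341 550/5341 2 5 W
1 200/233 200/113 24000/26329 -35300/26329 3 5 S
2 25/16 10/13 -165/208 5/416 3 6 W
3 200/277 40/29 5280/8033 -8180/8033 4 6 S
4 100/81 100/153 -800/1377 -50/1377 4 7 W
5 8/13 200/181 1152/2353 -1876/2353 5 7 S
6 1 50/89 -39/89 -11/178 5 8 W
7 200/377 200/221 2400/6409 -4100/6409 6 8 S
final 6 9 W

n=0: pose=(2,5,W); sL=100/49, sR=100/109; mL=-6000/5341, mR=550/5341; mL+mR=-50/49 → advance -1; mR−mL=6550/5341 → turn +1·90°
n=1: pose=(3,5,S); sL=200/233, sR=200/113; mL=24000/26329, mR=-35300/26329; mL+mR=-100/233 → advance -1; mR−mL=-59300/26329 → turn -1·90°
n=2: pose=(3,6,W); sL=25/16, sR=10/13; mL=-165/208, mR=5/416; mL+mR=-25/32 → advance -1; mR−mL=335/416 → turn +1·90°
n=3: pose=(4,6,S); sL=200/277, sR=40/29; mL=5280/8033, mR=-8180/8033; mL+mR=-100/277 → advance -1; mR−mL=-13460/8033 → turn -1·90°
n=4: pose=(4,7,W); sL=100/81, sR=100/153; mL=-800/1377, mR=-50/1377; mL+mR=-50/81 → advance -1; mR−mL=250/459 → turn +1·90°
n=5: pose=(5,7,S); sL=8/13, sR=200/181; mL=1152/2353, mR=-1876/2353; mL+mR=-4/13 → advance -1; mR−mL=-3028/2353 → turn -1·90°
n=6: pose=(5,8,W); sL=1, sR=50/89; mL=-39/89, mR=-11/178; mL+mR=-1/2 → advance -1; mR−mL=67/178 → turn +1·90°
n=7: pose=(6,8,S); sL=200/377, sR=200/221; mL=2400/6409, mR=-4100/6409; mL+mR=-100/377 → advance -1; mR−mL=-500/493 → turn -1·90°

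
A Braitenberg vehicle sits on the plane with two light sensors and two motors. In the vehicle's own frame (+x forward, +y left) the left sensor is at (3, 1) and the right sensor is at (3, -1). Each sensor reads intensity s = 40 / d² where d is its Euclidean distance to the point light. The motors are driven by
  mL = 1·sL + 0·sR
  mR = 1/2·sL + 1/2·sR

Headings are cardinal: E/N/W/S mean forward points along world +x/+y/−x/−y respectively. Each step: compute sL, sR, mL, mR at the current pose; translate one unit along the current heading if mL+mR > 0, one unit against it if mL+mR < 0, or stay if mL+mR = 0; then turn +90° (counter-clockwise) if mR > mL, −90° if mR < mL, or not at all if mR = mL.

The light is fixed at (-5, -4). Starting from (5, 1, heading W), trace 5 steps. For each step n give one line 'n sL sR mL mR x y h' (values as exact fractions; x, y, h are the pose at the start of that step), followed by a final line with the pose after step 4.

n=0: pose=(5,1,W); sL=8/13, sR=8/17; mL=8/13, mR=120/221; mL+mR=256/221 → advance +1; mR−mL=-16/221 → turn -1·90°
n=1: pose=(4,1,N); sL=5/16, sR=10/41; mL=5/16, mR=365/1312; mL+mR=775/1312 → advance +1; mR−mL=-45/1312 → turn -1·90°
n=2: pose=(4,2,E); sL=40/193, sR=40/169; mL=40/193, mR=7240/32617; mL+mR=14000/32617 → advance +1; mR−mL=480/32617 → turn +1·90°
n=3: pose=(5,2,N); sL=20/81, sR=20/101; mL=20/81, mR=1820/8181; mL+mR=1280/2727 → advance +1; mR−mL=-200/8181 → turn -1·90°
n=4: pose=(5,3,E); sL=40/233, sR=8/41; mL=40/233, mR=1752/9553; mL+mR=3392/9553 → advance +1; mR−mL=112/9553 → turn +1·90°

0 8/13 8/17 8/13 120/221 5 1 W
1 5/16 10/41 5/16 365/1312 4 1 N
2 40/193 40/169 40/193 7240/32617 4 2 E
3 20/81 20/101 20/81 1820/8181 5 2 N
4 40/233 8/41 40/233 1752/9553 5 3 E
final 6 3 N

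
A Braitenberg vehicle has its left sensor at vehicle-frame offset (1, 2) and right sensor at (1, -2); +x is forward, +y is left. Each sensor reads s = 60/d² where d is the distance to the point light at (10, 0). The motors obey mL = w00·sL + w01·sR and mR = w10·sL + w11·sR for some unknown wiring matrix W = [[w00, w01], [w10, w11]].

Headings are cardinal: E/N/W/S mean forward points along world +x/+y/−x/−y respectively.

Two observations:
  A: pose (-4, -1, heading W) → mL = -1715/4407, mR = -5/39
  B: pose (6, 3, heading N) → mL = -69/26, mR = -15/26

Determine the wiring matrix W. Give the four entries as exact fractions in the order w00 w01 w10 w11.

obs A: pose=(-4,-1,W) → sL=10/39, sR=30/113, mL=-1715/4407, mR=-5/39
obs B: pose=(6,3,N) → sL=15/13, sR=3, mL=-69/26, mR=-15/26
sensor matrix S = [[10/39, 30/113], [15/13, 3]]; det S = 680/1469
solve [mL_A; mL_B] = S·[w00; w01] and [mR_A; mR_B] = S·[w10; w11]:
  w00 = -1, w01 = -1/2, w10 = -1/2, w11 = 0

-1 -1/2 -1/2 0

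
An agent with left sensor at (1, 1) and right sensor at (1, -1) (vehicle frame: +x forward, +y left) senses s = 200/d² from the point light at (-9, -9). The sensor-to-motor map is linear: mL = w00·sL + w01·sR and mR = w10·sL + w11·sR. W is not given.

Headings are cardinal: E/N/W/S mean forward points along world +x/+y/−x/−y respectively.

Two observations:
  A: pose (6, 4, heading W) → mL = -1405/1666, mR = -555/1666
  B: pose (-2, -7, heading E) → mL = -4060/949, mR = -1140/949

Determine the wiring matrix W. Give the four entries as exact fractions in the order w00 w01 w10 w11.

-1 -1/2 -1 1/2

obs A: pose=(6,4,W) → sL=10/17, sR=25/49, mL=-1405/1666, mR=-555/1666
obs B: pose=(-2,-7,E) → sL=200/73, sR=40/13, mL=-4060/949, mR=-1140/949
sensor matrix S = [[10/17, 25/49], [200/73, 40/13]]; det S = 325800/790517
solve [mL_A; mL_B] = S·[w00; w01] and [mR_A; mR_B] = S·[w10; w11]:
  w00 = -1, w01 = -1/2, w10 = -1, w11 = 1/2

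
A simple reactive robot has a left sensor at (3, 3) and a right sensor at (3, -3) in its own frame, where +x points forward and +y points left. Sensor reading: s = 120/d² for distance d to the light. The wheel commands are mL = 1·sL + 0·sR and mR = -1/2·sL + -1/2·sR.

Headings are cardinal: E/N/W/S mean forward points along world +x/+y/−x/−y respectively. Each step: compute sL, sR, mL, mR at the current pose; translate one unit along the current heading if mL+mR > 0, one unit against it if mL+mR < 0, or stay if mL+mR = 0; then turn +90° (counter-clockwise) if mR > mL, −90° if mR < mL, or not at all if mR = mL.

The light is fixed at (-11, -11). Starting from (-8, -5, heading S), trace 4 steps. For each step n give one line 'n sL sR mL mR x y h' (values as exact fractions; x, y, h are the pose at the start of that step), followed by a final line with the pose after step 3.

0 8/3 40/3 8/3 -8 -8 -5 S
1 15/2 6/5 15/2 -87/20 -8 -4 W
2 120/101 24/25 120/101 -2712/2525 -9 -4 N
3 60/73 12/5 60/73 -588/365 -9 -3 E
final -10 -3 S

n=0: pose=(-8,-5,S); sL=8/3, sR=40/3; mL=8/3, mR=-8; mL+mR=-16/3 → advance -1; mR−mL=-32/3 → turn -1·90°
n=1: pose=(-8,-4,W); sL=15/2, sR=6/5; mL=15/2, mR=-87/20; mL+mR=63/20 → advance +1; mR−mL=-237/20 → turn -1·90°
n=2: pose=(-9,-4,N); sL=120/101, sR=24/25; mL=120/101, mR=-2712/2525; mL+mR=288/2525 → advance +1; mR−mL=-5712/2525 → turn -1·90°
n=3: pose=(-9,-3,E); sL=60/73, sR=12/5; mL=60/73, mR=-588/365; mL+mR=-288/365 → advance -1; mR−mL=-888/365 → turn -1·90°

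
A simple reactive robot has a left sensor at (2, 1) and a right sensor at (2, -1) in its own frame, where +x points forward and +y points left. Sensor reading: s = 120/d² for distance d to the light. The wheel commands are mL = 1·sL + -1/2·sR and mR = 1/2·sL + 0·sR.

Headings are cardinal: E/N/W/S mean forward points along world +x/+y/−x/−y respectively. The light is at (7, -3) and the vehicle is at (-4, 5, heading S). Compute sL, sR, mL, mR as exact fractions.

15/17 2/3 28/51 15/34

left sensor world pos  = (-3, 3); dL² = 136
right sensor world pos = (-5, 3); dR² = 180
sL = 120/136 = 15/17
sR = 120/180 = 2/3
mL = 1·sL + -1/2·sR = 28/51
mR = 1/2·sL + 0·sR = 15/34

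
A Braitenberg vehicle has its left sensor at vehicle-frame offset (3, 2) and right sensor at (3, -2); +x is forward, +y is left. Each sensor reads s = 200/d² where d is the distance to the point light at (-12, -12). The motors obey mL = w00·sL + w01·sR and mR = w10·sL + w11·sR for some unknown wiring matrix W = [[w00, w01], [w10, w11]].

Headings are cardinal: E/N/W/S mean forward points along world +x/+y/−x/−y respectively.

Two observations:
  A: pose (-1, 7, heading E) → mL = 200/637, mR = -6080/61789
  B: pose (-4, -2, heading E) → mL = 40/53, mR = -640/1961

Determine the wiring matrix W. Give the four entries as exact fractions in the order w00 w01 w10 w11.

obs A: pose=(-1,7,E) → sL=200/637, sR=40/97, mL=200/637, mR=-6080/61789
obs B: pose=(-4,-2,E) → sL=40/53, sR=40/37, mL=40/53, mR=-640/1961
sensor matrix S = [[200/637, 40/97], [40/53, 40/37]]; det S = 3417600/121168229
solve [mL_A; mL_B] = S·[w00; w01] and [mR_A; mR_B] = S·[w10; w11]:
  w00 = 1, w01 = 0, w10 = 1, w11 = -1

1 0 1 -1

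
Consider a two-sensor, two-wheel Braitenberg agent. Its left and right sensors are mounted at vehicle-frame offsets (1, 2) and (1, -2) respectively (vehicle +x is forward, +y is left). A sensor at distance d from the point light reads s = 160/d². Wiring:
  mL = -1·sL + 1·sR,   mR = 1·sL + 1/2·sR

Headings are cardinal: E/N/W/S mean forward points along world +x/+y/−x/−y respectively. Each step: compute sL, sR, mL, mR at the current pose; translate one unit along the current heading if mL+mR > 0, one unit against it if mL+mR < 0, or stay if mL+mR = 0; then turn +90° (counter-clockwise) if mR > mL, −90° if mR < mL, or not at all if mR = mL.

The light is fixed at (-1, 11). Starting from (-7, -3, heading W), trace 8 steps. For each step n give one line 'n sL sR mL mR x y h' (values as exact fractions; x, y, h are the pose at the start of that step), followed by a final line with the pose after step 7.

n=0: pose=(-7,-3,W); sL=32/61, sR=160/193; mL=3584/11773, mR=11056/11773; mL+mR=240/193 → advance +1; mR−mL=7472/11773 → turn +1·90°
n=1: pose=(-8,-3,S); sL=16/25, sR=80/153; mL=-448/3825, mR=3448/3825; mL+mR=40/51 → advance +1; mR−mL=3896/3825 → turn +1·90°
n=2: pose=(-8,-4,E); sL=32/41, sR=32/65; mL=-768/2665, mR=2736/2665; mL+mR=48/65 → advance +1; mR−mL=3504/2665 → turn +1·90°
n=3: pose=(-7,-4,N); sL=8/13, sR=40/53; mL=96/689, mR=684/689; mL+mR=60/53 → advance +1; mR−mL=588/689 → turn +1·90°
n=4: pose=(-7,-3,W); sL=32/61, sR=160/193; mL=3584/11773, mR=11056/11773; mL+mR=240/193 → advance +1; mR−mL=7472/11773 → turn +1·90°
n=5: pose=(-8,-3,S); sL=16/25, sR=80/153; mL=-448/3825, mR=3448/3825; mL+mR=40/51 → advance +1; mR−mL=3896/3825 → turn +1·90°
n=6: pose=(-8,-4,E); sL=32/41, sR=32/65; mL=-768/2665, mR=2736/2665; mL+mR=48/65 → advance +1; mR−mL=3504/2665 → turn +1·90°
n=7: pose=(-7,-4,N); sL=8/13, sR=40/53; mL=96/689, mR=684/689; mL+mR=60/53 → advance +1; mR−mL=588/689 → turn +1·90°

0 32/61 160/193 3584/11773 11056/11773 -7 -3 W
1 16/25 80/153 -448/3825 3448/3825 -8 -3 S
2 32/41 32/65 -768/2665 2736/2665 -8 -4 E
3 8/13 40/53 96/689 684/689 -7 -4 N
4 32/61 160/193 3584/11773 11056/11773 -7 -3 W
5 16/25 80/153 -448/3825 3448/3825 -8 -3 S
6 32/41 32/65 -768/2665 2736/2665 -8 -4 E
7 8/13 40/53 96/689 684/689 -7 -4 N
final -7 -3 W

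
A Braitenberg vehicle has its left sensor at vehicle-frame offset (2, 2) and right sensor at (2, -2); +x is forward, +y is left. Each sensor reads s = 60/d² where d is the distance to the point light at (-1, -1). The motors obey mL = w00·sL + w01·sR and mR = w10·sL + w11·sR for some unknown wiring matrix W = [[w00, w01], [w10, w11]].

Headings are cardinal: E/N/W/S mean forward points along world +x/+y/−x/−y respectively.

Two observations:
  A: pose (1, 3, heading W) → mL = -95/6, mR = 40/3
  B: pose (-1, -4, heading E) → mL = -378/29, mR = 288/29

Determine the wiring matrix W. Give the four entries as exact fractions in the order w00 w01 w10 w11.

-1 -1/2 1 -1

obs A: pose=(1,3,W) → sL=15, sR=5/3, mL=-95/6, mR=40/3
obs B: pose=(-1,-4,E) → sL=12, sR=60/29, mL=-378/29, mR=288/29
sensor matrix S = [[15, 5/3], [12, 60/29]]; det S = 320/29
solve [mL_A; mL_B] = S·[w00; w01] and [mR_A; mR_B] = S·[w10; w11]:
  w00 = -1, w01 = -1/2, w10 = 1, w11 = -1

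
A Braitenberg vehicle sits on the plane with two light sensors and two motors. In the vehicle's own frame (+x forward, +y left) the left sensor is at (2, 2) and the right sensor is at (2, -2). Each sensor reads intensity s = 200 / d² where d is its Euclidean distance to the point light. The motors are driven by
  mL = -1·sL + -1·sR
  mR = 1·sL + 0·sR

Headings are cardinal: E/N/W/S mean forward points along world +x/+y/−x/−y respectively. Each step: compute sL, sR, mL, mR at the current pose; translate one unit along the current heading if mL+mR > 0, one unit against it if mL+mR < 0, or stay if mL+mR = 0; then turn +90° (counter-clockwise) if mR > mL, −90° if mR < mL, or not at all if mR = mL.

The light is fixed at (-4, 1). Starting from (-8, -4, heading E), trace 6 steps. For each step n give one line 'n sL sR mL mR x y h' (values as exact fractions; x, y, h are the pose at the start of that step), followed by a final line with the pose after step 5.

n=0: pose=(-8,-4,E); sL=200/13, sR=200/53; mL=-13200/689, mR=200/13; mL+mR=-200/53 → advance -1; mR−mL=23800/689 → turn +1·90°
n=1: pose=(-9,-4,N); sL=100/29, sR=100/9; mL=-3800/261, mR=100/29; mL+mR=-100/9 → advance -1; mR−mL=4700/261 → turn +1·90°
n=2: pose=(-9,-5,W); sL=200/113, sR=40/13; mL=-7120/1469, mR=200/113; mL+mR=-40/13 → advance -1; mR−mL=9720/1469 → turn +1·90°
n=3: pose=(-8,-5,S); sL=50/17, sR=2; mL=-84/17, mR=50/17; mL+mR=-2 → advance -1; mR−mL=134/17 → turn +1·90°
n=4: pose=(-8,-4,E); sL=200/13, sR=200/53; mL=-13200/689, mR=200/13; mL+mR=-200/53 → advance -1; mR−mL=23800/689 → turn +1·90°
n=5: pose=(-9,-4,N); sL=100/29, sR=100/9; mL=-3800/261, mR=100/29; mL+mR=-100/9 → advance -1; mR−mL=4700/261 → turn +1·90°

0 200/13 200/53 -13200/689 200/13 -8 -4 E
1 100/29 100/9 -3800/261 100/29 -9 -4 N
2 200/113 40/13 -7120/1469 200/113 -9 -5 W
3 50/17 2 -84/17 50/17 -8 -5 S
4 200/13 200/53 -13200/689 200/13 -8 -4 E
5 100/29 100/9 -3800/261 100/29 -9 -4 N
final -9 -5 W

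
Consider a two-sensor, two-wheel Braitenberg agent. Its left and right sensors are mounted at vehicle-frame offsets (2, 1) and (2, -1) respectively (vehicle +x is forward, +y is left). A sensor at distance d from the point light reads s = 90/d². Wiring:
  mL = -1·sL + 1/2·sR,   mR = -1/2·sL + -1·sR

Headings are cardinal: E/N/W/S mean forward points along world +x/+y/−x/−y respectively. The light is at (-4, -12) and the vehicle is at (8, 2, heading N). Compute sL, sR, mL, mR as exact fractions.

left sensor world pos  = (7, 4); dL² = 377
right sensor world pos = (9, 4); dR² = 425
sL = 90/377 = 90/377
sR = 90/425 = 18/85
mL = -1·sL + 1/2·sR = -4257/32045
mR = -1/2·sL + -1·sR = -10611/32045

90/377 18/85 -4257/32045 -10611/32045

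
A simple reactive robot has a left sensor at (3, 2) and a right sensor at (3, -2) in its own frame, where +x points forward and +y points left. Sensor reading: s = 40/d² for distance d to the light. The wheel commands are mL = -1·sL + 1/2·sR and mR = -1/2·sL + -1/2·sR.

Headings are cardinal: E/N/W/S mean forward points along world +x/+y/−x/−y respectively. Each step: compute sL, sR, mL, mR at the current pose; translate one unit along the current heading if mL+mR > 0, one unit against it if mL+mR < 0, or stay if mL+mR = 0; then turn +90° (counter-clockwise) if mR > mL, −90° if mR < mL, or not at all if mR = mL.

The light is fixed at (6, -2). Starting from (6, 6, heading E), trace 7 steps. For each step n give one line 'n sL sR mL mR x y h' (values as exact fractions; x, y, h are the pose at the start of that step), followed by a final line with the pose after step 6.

n=0: pose=(6,6,E); sL=40/109, sR=8/9; mL=76/981, mR=-616/981; mL+mR=-60/109 → advance -1; mR−mL=-692/981 → turn -1·90°
n=1: pose=(5,6,S); sL=20/13, sR=20/17; mL=-210/221, mR=-300/221; mL+mR=-30/13 → advance -1; mR−mL=-90/221 → turn -1·90°
n=2: pose=(5,7,W); sL=8/13, sR=40/137; mL=-836/1781, mR=-808/1781; mL+mR=-12/13 → advance -1; mR−mL=28/1781 → turn +1·90°
n=3: pose=(6,7,S); sL=1, sR=1; mL=-1/2, mR=-1; mL+mR=-3/2 → advance -1; mR−mL=-1/2 → turn -1·90°
n=4: pose=(6,8,W); sL=40/73, sR=40/153; mL=-4660/11169, mR=-4520/11169; mL+mR=-60/73 → advance -1; mR−mL=140/11169 → turn +1·90°
n=5: pose=(7,8,S); sL=20/29, sR=4/5; mL=-42/145, mR=-108/145; mL+mR=-30/29 → advance -1; mR−mL=-66/145 → turn -1·90°
n=6: pose=(7,9,W); sL=8/17, sR=40/173; mL=-1044/2941, mR=-1032/2941; mL+mR=-12/17 → advance -1; mR−mL=12/2941 → turn +1·90°

0 40/109 8/9 76/981 -616/981 6 6 E
1 20/13 20/17 -210/221 -300/221 5 6 S
2 8/13 40/137 -836/1781 -808/1781 5 7 W
3 1 1 -1/2 -1 6 7 S
4 40/73 40/153 -4660/11169 -4520/11169 6 8 W
5 20/29 4/5 -42/145 -108/145 7 8 S
6 8/17 40/173 -1044/2941 -1032/2941 7 9 W
final 8 9 S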